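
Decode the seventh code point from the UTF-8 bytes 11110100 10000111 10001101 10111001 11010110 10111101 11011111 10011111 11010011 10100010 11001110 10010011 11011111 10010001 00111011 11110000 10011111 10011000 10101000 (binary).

U+003B

Offset 0: leading byte 0xF4 = 11110100 → 4-byte char #1 = F4 87 8D B9.
Offset 4: leading byte 0xD6 = 11010110 → 2-byte char #2 = D6 BD.
Offset 6: leading byte 0xDF = 11011111 → 2-byte char #3 = DF 9F.
Offset 8: leading byte 0xD3 = 11010011 → 2-byte char #4 = D3 A2.
Offset 10: leading byte 0xCE = 11001110 → 2-byte char #5 = CE 93.
Offset 12: leading byte 0xDF = 11011111 → 2-byte char #6 = DF 91.
Offset 14: leading byte 0x3B = 00111011 → 1-byte char #7 = 3B.
Leading byte 0x3B = 00111011 matches 0xxxxxxx → 1-byte sequence.
Byte 1: 0x3B = 00111011, payload 0111011 (7 bits).
Concatenate: 0111011 = 0x3B (7 bits → U+003B).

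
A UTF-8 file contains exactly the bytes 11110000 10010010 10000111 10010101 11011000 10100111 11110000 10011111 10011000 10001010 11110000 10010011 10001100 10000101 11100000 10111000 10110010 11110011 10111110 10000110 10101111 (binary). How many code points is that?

Byte at offset 0: 0xF0 = 11110000 → 4-byte char (#1). Advance 4.
Byte at offset 4: 0xD8 = 11011000 → 2-byte char (#2). Advance 2.
Byte at offset 6: 0xF0 = 11110000 → 4-byte char (#3). Advance 4.
Byte at offset 10: 0xF0 = 11110000 → 4-byte char (#4). Advance 4.
Byte at offset 14: 0xE0 = 11100000 → 3-byte char (#5). Advance 3.
Byte at offset 17: 0xF3 = 11110011 → 4-byte char (#6). Advance 4.
Reached end at offset 21 after 6 code points.

6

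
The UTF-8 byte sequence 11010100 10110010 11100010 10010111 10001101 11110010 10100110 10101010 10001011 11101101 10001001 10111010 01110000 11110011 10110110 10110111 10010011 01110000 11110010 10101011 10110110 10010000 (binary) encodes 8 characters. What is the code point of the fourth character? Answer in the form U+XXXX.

U+D27A

Offset 0: leading byte 0xD4 = 11010100 → 2-byte char #1 = D4 B2.
Offset 2: leading byte 0xE2 = 11100010 → 3-byte char #2 = E2 97 8D.
Offset 5: leading byte 0xF2 = 11110010 → 4-byte char #3 = F2 A6 AA 8B.
Offset 9: leading byte 0xED = 11101101 → 3-byte char #4 = ED 89 BA.
Leading byte 0xED = 11101101 matches 1110xxxx → 3-byte sequence.
Byte 1: 0xED = 11101101, payload 1101 (4 bits).
Byte 2: 0x89 = 10001001 (10xxxxxx ✓), payload 001001.
Byte 3: 0xBA = 10111010 (10xxxxxx ✓), payload 111010.
Concatenate: 1101001001111010 = 0xD27A (16 bits → U+D27A).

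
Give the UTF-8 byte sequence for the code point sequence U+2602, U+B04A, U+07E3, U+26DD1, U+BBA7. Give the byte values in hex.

U+2602: 3-byte form → E2 98 82.
U+B04A: 3-byte form → EB 81 8A.
U+07E3: 2-byte form → DF A3.
U+26DD1: 4-byte form → F0 A6 B7 91.
U+BBA7: 3-byte form → EB AE A7.
Concatenated (15 bytes): E2 98 82 EB 81 8A DF A3 F0 A6 B7 91 EB AE A7.

E2 98 82 EB 81 8A DF A3 F0 A6 B7 91 EB AE A7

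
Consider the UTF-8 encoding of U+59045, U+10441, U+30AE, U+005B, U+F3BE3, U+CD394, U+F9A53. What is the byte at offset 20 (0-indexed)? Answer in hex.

0xF3

U+59045 → 4-byte form F1 99 81 85 at offsets 0–3.
U+10441 → 4-byte form F0 90 91 81 at offsets 4–7.
U+30AE → 3-byte form E3 82 AE at offsets 8–10.
U+005B → 1-byte form 5B at offsets 11–11.
U+F3BE3 → 4-byte form F3 B3 AF A3 at offsets 12–15.
U+CD394 → 4-byte form F3 8D 8E 94 at offsets 16–19.
U+F9A53 → 4-byte form F3 B9 A9 93 at offsets 20–23.
Offset 20 falls in char 7's range; it's byte 1 of F3 B9 A9 93 = 0xF3.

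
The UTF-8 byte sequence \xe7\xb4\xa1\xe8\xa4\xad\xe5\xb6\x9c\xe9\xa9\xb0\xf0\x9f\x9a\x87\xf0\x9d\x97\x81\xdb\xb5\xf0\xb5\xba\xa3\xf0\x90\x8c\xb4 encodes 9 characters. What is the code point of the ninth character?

U+10334

Offset 0: leading byte 0xE7 = 11100111 → 3-byte char #1 = E7 B4 A1.
Offset 3: leading byte 0xE8 = 11101000 → 3-byte char #2 = E8 A4 AD.
Offset 6: leading byte 0xE5 = 11100101 → 3-byte char #3 = E5 B6 9C.
Offset 9: leading byte 0xE9 = 11101001 → 3-byte char #4 = E9 A9 B0.
Offset 12: leading byte 0xF0 = 11110000 → 4-byte char #5 = F0 9F 9A 87.
Offset 16: leading byte 0xF0 = 11110000 → 4-byte char #6 = F0 9D 97 81.
Offset 20: leading byte 0xDB = 11011011 → 2-byte char #7 = DB B5.
Offset 22: leading byte 0xF0 = 11110000 → 4-byte char #8 = F0 B5 BA A3.
Offset 26: leading byte 0xF0 = 11110000 → 4-byte char #9 = F0 90 8C B4.
Leading byte 0xF0 = 11110000 matches 11110xxx → 4-byte sequence.
Byte 1: 0xF0 = 11110000, payload 000 (3 bits).
Byte 2: 0x90 = 10010000 (10xxxxxx ✓), payload 010000.
Byte 3: 0x8C = 10001100 (10xxxxxx ✓), payload 001100.
Byte 4: 0xB4 = 10110100 (10xxxxxx ✓), payload 110100.
Concatenate: 000010000001100110100 = 0x10334 (21 bits → U+10334).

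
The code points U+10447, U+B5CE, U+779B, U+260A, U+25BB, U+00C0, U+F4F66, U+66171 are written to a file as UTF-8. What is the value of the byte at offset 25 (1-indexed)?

0x85

1-indexed offset 25 is 0-indexed offset 24.
U+10447 → 4-byte form F0 90 91 87 at offsets 0–3.
U+B5CE → 3-byte form EB 97 8E at offsets 4–6.
U+779B → 3-byte form E7 9E 9B at offsets 7–9.
U+260A → 3-byte form E2 98 8A at offsets 10–12.
U+25BB → 3-byte form E2 96 BB at offsets 13–15.
U+00C0 → 2-byte form C3 80 at offsets 16–17.
U+F4F66 → 4-byte form F3 B4 BD A6 at offsets 18–21.
U+66171 → 4-byte form F1 A6 85 B1 at offsets 22–25.
Offset 24 falls in char 8's range; it's byte 3 of F1 A6 85 B1 = 0x85.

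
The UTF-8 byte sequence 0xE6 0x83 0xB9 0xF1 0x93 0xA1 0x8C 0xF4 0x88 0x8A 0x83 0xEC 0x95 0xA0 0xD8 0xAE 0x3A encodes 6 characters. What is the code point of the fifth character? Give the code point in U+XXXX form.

Offset 0: leading byte 0xE6 = 11100110 → 3-byte char #1 = E6 83 B9.
Offset 3: leading byte 0xF1 = 11110001 → 4-byte char #2 = F1 93 A1 8C.
Offset 7: leading byte 0xF4 = 11110100 → 4-byte char #3 = F4 88 8A 83.
Offset 11: leading byte 0xEC = 11101100 → 3-byte char #4 = EC 95 A0.
Offset 14: leading byte 0xD8 = 11011000 → 2-byte char #5 = D8 AE.
Leading byte 0xD8 = 11011000 matches 110xxxxx → 2-byte sequence.
Byte 1: 0xD8 = 11011000, payload 11000 (5 bits).
Byte 2: 0xAE = 10101110 (10xxxxxx ✓), payload 101110.
Concatenate: 11000101110 = 0x62E (11 bits → U+062E).

U+062E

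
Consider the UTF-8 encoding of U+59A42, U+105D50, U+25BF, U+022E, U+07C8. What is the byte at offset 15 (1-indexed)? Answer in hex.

0x88

1-indexed offset 15 is 0-indexed offset 14.
U+59A42 → 4-byte form F1 99 A9 82 at offsets 0–3.
U+105D50 → 4-byte form F4 85 B5 90 at offsets 4–7.
U+25BF → 3-byte form E2 96 BF at offsets 8–10.
U+022E → 2-byte form C8 AE at offsets 11–12.
U+07C8 → 2-byte form DF 88 at offsets 13–14.
Offset 14 falls in char 5's range; it's byte 2 of DF 88 = 0x88.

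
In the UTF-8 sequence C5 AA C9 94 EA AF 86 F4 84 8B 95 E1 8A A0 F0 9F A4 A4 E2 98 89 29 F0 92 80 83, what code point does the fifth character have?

Offset 0: leading byte 0xC5 = 11000101 → 2-byte char #1 = C5 AA.
Offset 2: leading byte 0xC9 = 11001001 → 2-byte char #2 = C9 94.
Offset 4: leading byte 0xEA = 11101010 → 3-byte char #3 = EA AF 86.
Offset 7: leading byte 0xF4 = 11110100 → 4-byte char #4 = F4 84 8B 95.
Offset 11: leading byte 0xE1 = 11100001 → 3-byte char #5 = E1 8A A0.
Leading byte 0xE1 = 11100001 matches 1110xxxx → 3-byte sequence.
Byte 1: 0xE1 = 11100001, payload 0001 (4 bits).
Byte 2: 0x8A = 10001010 (10xxxxxx ✓), payload 001010.
Byte 3: 0xA0 = 10100000 (10xxxxxx ✓), payload 100000.
Concatenate: 0001001010100000 = 0x12A0 (16 bits → U+12A0).

U+12A0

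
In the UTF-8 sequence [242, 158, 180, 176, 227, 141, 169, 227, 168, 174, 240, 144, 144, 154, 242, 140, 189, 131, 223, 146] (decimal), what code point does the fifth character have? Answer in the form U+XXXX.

Offset 0: leading byte 0xF2 = 11110010 → 4-byte char #1 = F2 9E B4 B0.
Offset 4: leading byte 0xE3 = 11100011 → 3-byte char #2 = E3 8D A9.
Offset 7: leading byte 0xE3 = 11100011 → 3-byte char #3 = E3 A8 AE.
Offset 10: leading byte 0xF0 = 11110000 → 4-byte char #4 = F0 90 90 9A.
Offset 14: leading byte 0xF2 = 11110010 → 4-byte char #5 = F2 8C BD 83.
Leading byte 0xF2 = 11110010 matches 11110xxx → 4-byte sequence.
Byte 1: 0xF2 = 11110010, payload 010 (3 bits).
Byte 2: 0x8C = 10001100 (10xxxxxx ✓), payload 001100.
Byte 3: 0xBD = 10111101 (10xxxxxx ✓), payload 111101.
Byte 4: 0x83 = 10000011 (10xxxxxx ✓), payload 000011.
Concatenate: 010001100111101000011 = 0x8CF43 (21 bits → U+8CF43).

U+8CF43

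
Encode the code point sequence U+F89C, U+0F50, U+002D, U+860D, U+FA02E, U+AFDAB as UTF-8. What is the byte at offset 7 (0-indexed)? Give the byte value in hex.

0xE8

U+F89C → 3-byte form EF A2 9C at offsets 0–2.
U+0F50 → 3-byte form E0 BD 90 at offsets 3–5.
U+002D → 1-byte form 2D at offsets 6–6.
U+860D → 3-byte form E8 98 8D at offsets 7–9.
Offset 7 falls in char 4's range; it's byte 1 of E8 98 8D = 0xE8.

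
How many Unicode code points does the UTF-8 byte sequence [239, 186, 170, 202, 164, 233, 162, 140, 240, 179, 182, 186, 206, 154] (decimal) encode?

5

Byte at offset 0: 0xEF = 11101111 → 3-byte char (#1). Advance 3.
Byte at offset 3: 0xCA = 11001010 → 2-byte char (#2). Advance 2.
Byte at offset 5: 0xE9 = 11101001 → 3-byte char (#3). Advance 3.
Byte at offset 8: 0xF0 = 11110000 → 4-byte char (#4). Advance 4.
Byte at offset 12: 0xCE = 11001110 → 2-byte char (#5). Advance 2.
Reached end at offset 14 after 5 code points.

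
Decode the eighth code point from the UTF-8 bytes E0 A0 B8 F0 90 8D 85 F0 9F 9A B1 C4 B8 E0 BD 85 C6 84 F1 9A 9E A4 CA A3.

Offset 0: leading byte 0xE0 = 11100000 → 3-byte char #1 = E0 A0 B8.
Offset 3: leading byte 0xF0 = 11110000 → 4-byte char #2 = F0 90 8D 85.
Offset 7: leading byte 0xF0 = 11110000 → 4-byte char #3 = F0 9F 9A B1.
Offset 11: leading byte 0xC4 = 11000100 → 2-byte char #4 = C4 B8.
Offset 13: leading byte 0xE0 = 11100000 → 3-byte char #5 = E0 BD 85.
Offset 16: leading byte 0xC6 = 11000110 → 2-byte char #6 = C6 84.
Offset 18: leading byte 0xF1 = 11110001 → 4-byte char #7 = F1 9A 9E A4.
Offset 22: leading byte 0xCA = 11001010 → 2-byte char #8 = CA A3.
Leading byte 0xCA = 11001010 matches 110xxxxx → 2-byte sequence.
Byte 1: 0xCA = 11001010, payload 01010 (5 bits).
Byte 2: 0xA3 = 10100011 (10xxxxxx ✓), payload 100011.
Concatenate: 01010100011 = 0x2A3 (11 bits → U+02A3).

U+02A3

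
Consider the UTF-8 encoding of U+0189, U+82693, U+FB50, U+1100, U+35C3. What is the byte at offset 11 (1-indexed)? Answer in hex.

0x84

1-indexed offset 11 is 0-indexed offset 10.
U+0189 → 2-byte form C6 89 at offsets 0–1.
U+82693 → 4-byte form F2 82 9A 93 at offsets 2–5.
U+FB50 → 3-byte form EF AD 90 at offsets 6–8.
U+1100 → 3-byte form E1 84 80 at offsets 9–11.
Offset 10 falls in char 4's range; it's byte 2 of E1 84 80 = 0x84.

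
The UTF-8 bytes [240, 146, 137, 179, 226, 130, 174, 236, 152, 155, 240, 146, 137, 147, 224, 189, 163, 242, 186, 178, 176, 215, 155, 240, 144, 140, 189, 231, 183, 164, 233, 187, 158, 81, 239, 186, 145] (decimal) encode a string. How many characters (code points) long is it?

Byte at offset 0: 0xF0 = 11110000 → 4-byte char (#1). Advance 4.
Byte at offset 4: 0xE2 = 11100010 → 3-byte char (#2). Advance 3.
Byte at offset 7: 0xEC = 11101100 → 3-byte char (#3). Advance 3.
Byte at offset 10: 0xF0 = 11110000 → 4-byte char (#4). Advance 4.
Byte at offset 14: 0xE0 = 11100000 → 3-byte char (#5). Advance 3.
Byte at offset 17: 0xF2 = 11110010 → 4-byte char (#6). Advance 4.
Byte at offset 21: 0xD7 = 11010111 → 2-byte char (#7). Advance 2.
Byte at offset 23: 0xF0 = 11110000 → 4-byte char (#8). Advance 4.
Byte at offset 27: 0xE7 = 11100111 → 3-byte char (#9). Advance 3.
Byte at offset 30: 0xE9 = 11101001 → 3-byte char (#10). Advance 3.
Byte at offset 33: 0x51 = 01010001 → 1-byte char (#11). Advance 1.
Byte at offset 34: 0xEF = 11101111 → 3-byte char (#12). Advance 3.
Reached end at offset 37 after 12 code points.

12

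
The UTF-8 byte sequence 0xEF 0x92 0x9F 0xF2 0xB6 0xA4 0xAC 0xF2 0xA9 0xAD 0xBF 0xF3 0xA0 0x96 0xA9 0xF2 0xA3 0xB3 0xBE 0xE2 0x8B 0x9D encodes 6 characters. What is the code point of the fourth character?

Offset 0: leading byte 0xEF = 11101111 → 3-byte char #1 = EF 92 9F.
Offset 3: leading byte 0xF2 = 11110010 → 4-byte char #2 = F2 B6 A4 AC.
Offset 7: leading byte 0xF2 = 11110010 → 4-byte char #3 = F2 A9 AD BF.
Offset 11: leading byte 0xF3 = 11110011 → 4-byte char #4 = F3 A0 96 A9.
Leading byte 0xF3 = 11110011 matches 11110xxx → 4-byte sequence.
Byte 1: 0xF3 = 11110011, payload 011 (3 bits).
Byte 2: 0xA0 = 10100000 (10xxxxxx ✓), payload 100000.
Byte 3: 0x96 = 10010110 (10xxxxxx ✓), payload 010110.
Byte 4: 0xA9 = 10101001 (10xxxxxx ✓), payload 101001.
Concatenate: 011100000010110101001 = 0xE05A9 (21 bits → U+E05A9).

U+E05A9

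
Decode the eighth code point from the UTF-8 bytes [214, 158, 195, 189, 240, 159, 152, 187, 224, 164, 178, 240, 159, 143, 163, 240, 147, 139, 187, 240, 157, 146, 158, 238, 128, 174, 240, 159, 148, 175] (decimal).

U+E02E

Offset 0: leading byte 0xD6 = 11010110 → 2-byte char #1 = D6 9E.
Offset 2: leading byte 0xC3 = 11000011 → 2-byte char #2 = C3 BD.
Offset 4: leading byte 0xF0 = 11110000 → 4-byte char #3 = F0 9F 98 BB.
Offset 8: leading byte 0xE0 = 11100000 → 3-byte char #4 = E0 A4 B2.
Offset 11: leading byte 0xF0 = 11110000 → 4-byte char #5 = F0 9F 8F A3.
Offset 15: leading byte 0xF0 = 11110000 → 4-byte char #6 = F0 93 8B BB.
Offset 19: leading byte 0xF0 = 11110000 → 4-byte char #7 = F0 9D 92 9E.
Offset 23: leading byte 0xEE = 11101110 → 3-byte char #8 = EE 80 AE.
Leading byte 0xEE = 11101110 matches 1110xxxx → 3-byte sequence.
Byte 1: 0xEE = 11101110, payload 1110 (4 bits).
Byte 2: 0x80 = 10000000 (10xxxxxx ✓), payload 000000.
Byte 3: 0xAE = 10101110 (10xxxxxx ✓), payload 101110.
Concatenate: 1110000000101110 = 0xE02E (16 bits → U+E02E).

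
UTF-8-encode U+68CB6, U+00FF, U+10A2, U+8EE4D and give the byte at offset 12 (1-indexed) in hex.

1-indexed offset 12 is 0-indexed offset 11.
U+68CB6 → 4-byte form F1 A8 B2 B6 at offsets 0–3.
U+00FF → 2-byte form C3 BF at offsets 4–5.
U+10A2 → 3-byte form E1 82 A2 at offsets 6–8.
U+8EE4D → 4-byte form F2 8E B9 8D at offsets 9–12.
Offset 11 falls in char 4's range; it's byte 3 of F2 8E B9 8D = 0xB9.

0xB9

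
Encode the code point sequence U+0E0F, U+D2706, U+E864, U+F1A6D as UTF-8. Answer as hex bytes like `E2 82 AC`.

E0 B8 8F F3 92 9C 86 EE A1 A4 F3 B1 A9 AD

U+0E0F: 3-byte form → E0 B8 8F.
U+D2706: 4-byte form → F3 92 9C 86.
U+E864: 3-byte form → EE A1 A4.
U+F1A6D: 4-byte form → F3 B1 A9 AD.
Concatenated (14 bytes): E0 B8 8F F3 92 9C 86 EE A1 A4 F3 B1 A9 AD.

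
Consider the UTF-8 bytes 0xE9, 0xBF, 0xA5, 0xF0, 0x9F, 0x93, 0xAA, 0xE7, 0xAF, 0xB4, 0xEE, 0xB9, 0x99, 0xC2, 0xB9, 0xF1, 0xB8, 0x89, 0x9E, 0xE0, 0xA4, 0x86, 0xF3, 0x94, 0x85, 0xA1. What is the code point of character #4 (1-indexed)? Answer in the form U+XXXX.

U+EE59

Offset 0: leading byte 0xE9 = 11101001 → 3-byte char #1 = E9 BF A5.
Offset 3: leading byte 0xF0 = 11110000 → 4-byte char #2 = F0 9F 93 AA.
Offset 7: leading byte 0xE7 = 11100111 → 3-byte char #3 = E7 AF B4.
Offset 10: leading byte 0xEE = 11101110 → 3-byte char #4 = EE B9 99.
Leading byte 0xEE = 11101110 matches 1110xxxx → 3-byte sequence.
Byte 1: 0xEE = 11101110, payload 1110 (4 bits).
Byte 2: 0xB9 = 10111001 (10xxxxxx ✓), payload 111001.
Byte 3: 0x99 = 10011001 (10xxxxxx ✓), payload 011001.
Concatenate: 1110111001011001 = 0xEE59 (16 bits → U+EE59).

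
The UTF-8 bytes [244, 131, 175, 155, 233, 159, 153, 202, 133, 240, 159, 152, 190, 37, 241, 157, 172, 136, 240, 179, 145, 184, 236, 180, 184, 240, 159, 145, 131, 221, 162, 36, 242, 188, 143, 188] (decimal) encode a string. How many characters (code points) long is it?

12

Byte at offset 0: 0xF4 = 11110100 → 4-byte char (#1). Advance 4.
Byte at offset 4: 0xE9 = 11101001 → 3-byte char (#2). Advance 3.
Byte at offset 7: 0xCA = 11001010 → 2-byte char (#3). Advance 2.
Byte at offset 9: 0xF0 = 11110000 → 4-byte char (#4). Advance 4.
Byte at offset 13: 0x25 = 00100101 → 1-byte char (#5). Advance 1.
Byte at offset 14: 0xF1 = 11110001 → 4-byte char (#6). Advance 4.
Byte at offset 18: 0xF0 = 11110000 → 4-byte char (#7). Advance 4.
Byte at offset 22: 0xEC = 11101100 → 3-byte char (#8). Advance 3.
Byte at offset 25: 0xF0 = 11110000 → 4-byte char (#9). Advance 4.
Byte at offset 29: 0xDD = 11011101 → 2-byte char (#10). Advance 2.
Byte at offset 31: 0x24 = 00100100 → 1-byte char (#11). Advance 1.
Byte at offset 32: 0xF2 = 11110010 → 4-byte char (#12). Advance 4.
Reached end at offset 36 after 12 code points.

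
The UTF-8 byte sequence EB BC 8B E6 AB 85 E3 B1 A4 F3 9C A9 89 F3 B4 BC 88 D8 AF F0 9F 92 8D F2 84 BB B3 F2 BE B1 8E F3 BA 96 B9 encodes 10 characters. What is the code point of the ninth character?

Offset 0: leading byte 0xEB = 11101011 → 3-byte char #1 = EB BC 8B.
Offset 3: leading byte 0xE6 = 11100110 → 3-byte char #2 = E6 AB 85.
Offset 6: leading byte 0xE3 = 11100011 → 3-byte char #3 = E3 B1 A4.
Offset 9: leading byte 0xF3 = 11110011 → 4-byte char #4 = F3 9C A9 89.
Offset 13: leading byte 0xF3 = 11110011 → 4-byte char #5 = F3 B4 BC 88.
Offset 17: leading byte 0xD8 = 11011000 → 2-byte char #6 = D8 AF.
Offset 19: leading byte 0xF0 = 11110000 → 4-byte char #7 = F0 9F 92 8D.
Offset 23: leading byte 0xF2 = 11110010 → 4-byte char #8 = F2 84 BB B3.
Offset 27: leading byte 0xF2 = 11110010 → 4-byte char #9 = F2 BE B1 8E.
Leading byte 0xF2 = 11110010 matches 11110xxx → 4-byte sequence.
Byte 1: 0xF2 = 11110010, payload 010 (3 bits).
Byte 2: 0xBE = 10111110 (10xxxxxx ✓), payload 111110.
Byte 3: 0xB1 = 10110001 (10xxxxxx ✓), payload 110001.
Byte 4: 0x8E = 10001110 (10xxxxxx ✓), payload 001110.
Concatenate: 010111110110001001110 = 0xBEC4E (21 bits → U+BEC4E).

U+BEC4E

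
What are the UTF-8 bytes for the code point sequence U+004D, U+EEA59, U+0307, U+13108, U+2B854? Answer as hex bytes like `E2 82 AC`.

U+004D: 1-byte form → 4D.
U+EEA59: 4-byte form → F3 AE A9 99.
U+0307: 2-byte form → CC 87.
U+13108: 4-byte form → F0 93 84 88.
U+2B854: 4-byte form → F0 AB A1 94.
Concatenated (15 bytes): 4D F3 AE A9 99 CC 87 F0 93 84 88 F0 AB A1 94.

4D F3 AE A9 99 CC 87 F0 93 84 88 F0 AB A1 94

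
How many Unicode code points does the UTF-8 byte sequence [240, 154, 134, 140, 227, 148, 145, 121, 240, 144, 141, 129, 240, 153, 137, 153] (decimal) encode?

5

Byte at offset 0: 0xF0 = 11110000 → 4-byte char (#1). Advance 4.
Byte at offset 4: 0xE3 = 11100011 → 3-byte char (#2). Advance 3.
Byte at offset 7: 0x79 = 01111001 → 1-byte char (#3). Advance 1.
Byte at offset 8: 0xF0 = 11110000 → 4-byte char (#4). Advance 4.
Byte at offset 12: 0xF0 = 11110000 → 4-byte char (#5). Advance 4.
Reached end at offset 16 after 5 code points.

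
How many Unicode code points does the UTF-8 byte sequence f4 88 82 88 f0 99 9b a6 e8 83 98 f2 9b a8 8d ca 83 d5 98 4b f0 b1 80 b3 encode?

8

Byte at offset 0: 0xF4 = 11110100 → 4-byte char (#1). Advance 4.
Byte at offset 4: 0xF0 = 11110000 → 4-byte char (#2). Advance 4.
Byte at offset 8: 0xE8 = 11101000 → 3-byte char (#3). Advance 3.
Byte at offset 11: 0xF2 = 11110010 → 4-byte char (#4). Advance 4.
Byte at offset 15: 0xCA = 11001010 → 2-byte char (#5). Advance 2.
Byte at offset 17: 0xD5 = 11010101 → 2-byte char (#6). Advance 2.
Byte at offset 19: 0x4B = 01001011 → 1-byte char (#7). Advance 1.
Byte at offset 20: 0xF0 = 11110000 → 4-byte char (#8). Advance 4.
Reached end at offset 24 after 8 code points.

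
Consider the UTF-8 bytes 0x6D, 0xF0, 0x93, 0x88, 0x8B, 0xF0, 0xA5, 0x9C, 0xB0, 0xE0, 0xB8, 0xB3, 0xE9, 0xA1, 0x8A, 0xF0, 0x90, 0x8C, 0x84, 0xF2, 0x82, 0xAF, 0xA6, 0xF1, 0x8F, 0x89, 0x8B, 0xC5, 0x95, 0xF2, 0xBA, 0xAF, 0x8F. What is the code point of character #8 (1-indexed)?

Offset 0: leading byte 0x6D = 01101101 → 1-byte char #1 = 6D.
Offset 1: leading byte 0xF0 = 11110000 → 4-byte char #2 = F0 93 88 8B.
Offset 5: leading byte 0xF0 = 11110000 → 4-byte char #3 = F0 A5 9C B0.
Offset 9: leading byte 0xE0 = 11100000 → 3-byte char #4 = E0 B8 B3.
Offset 12: leading byte 0xE9 = 11101001 → 3-byte char #5 = E9 A1 8A.
Offset 15: leading byte 0xF0 = 11110000 → 4-byte char #6 = F0 90 8C 84.
Offset 19: leading byte 0xF2 = 11110010 → 4-byte char #7 = F2 82 AF A6.
Offset 23: leading byte 0xF1 = 11110001 → 4-byte char #8 = F1 8F 89 8B.
Leading byte 0xF1 = 11110001 matches 11110xxx → 4-byte sequence.
Byte 1: 0xF1 = 11110001, payload 001 (3 bits).
Byte 2: 0x8F = 10001111 (10xxxxxx ✓), payload 001111.
Byte 3: 0x89 = 10001001 (10xxxxxx ✓), payload 001001.
Byte 4: 0x8B = 10001011 (10xxxxxx ✓), payload 001011.
Concatenate: 001001111001001001011 = 0x4F24B (21 bits → U+4F24B).

U+4F24B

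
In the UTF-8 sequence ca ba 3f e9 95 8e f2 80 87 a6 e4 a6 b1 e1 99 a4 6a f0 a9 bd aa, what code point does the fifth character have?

Offset 0: leading byte 0xCA = 11001010 → 2-byte char #1 = CA BA.
Offset 2: leading byte 0x3F = 00111111 → 1-byte char #2 = 3F.
Offset 3: leading byte 0xE9 = 11101001 → 3-byte char #3 = E9 95 8E.
Offset 6: leading byte 0xF2 = 11110010 → 4-byte char #4 = F2 80 87 A6.
Offset 10: leading byte 0xE4 = 11100100 → 3-byte char #5 = E4 A6 B1.
Leading byte 0xE4 = 11100100 matches 1110xxxx → 3-byte sequence.
Byte 1: 0xE4 = 11100100, payload 0100 (4 bits).
Byte 2: 0xA6 = 10100110 (10xxxxxx ✓), payload 100110.
Byte 3: 0xB1 = 10110001 (10xxxxxx ✓), payload 110001.
Concatenate: 0100100110110001 = 0x49B1 (16 bits → U+49B1).

U+49B1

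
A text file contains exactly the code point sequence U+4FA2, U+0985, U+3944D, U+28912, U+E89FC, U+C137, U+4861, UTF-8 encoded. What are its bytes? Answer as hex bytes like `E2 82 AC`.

E4 BE A2 E0 A6 85 F0 B9 91 8D F0 A8 A4 92 F3 A8 A7 BC EC 84 B7 E4 A1 A1

U+4FA2: 3-byte form → E4 BE A2.
U+0985: 3-byte form → E0 A6 85.
U+3944D: 4-byte form → F0 B9 91 8D.
U+28912: 4-byte form → F0 A8 A4 92.
U+E89FC: 4-byte form → F3 A8 A7 BC.
U+C137: 3-byte form → EC 84 B7.
U+4861: 3-byte form → E4 A1 A1.
Concatenated (24 bytes): E4 BE A2 E0 A6 85 F0 B9 91 8D F0 A8 A4 92 F3 A8 A7 BC EC 84 B7 E4 A1 A1.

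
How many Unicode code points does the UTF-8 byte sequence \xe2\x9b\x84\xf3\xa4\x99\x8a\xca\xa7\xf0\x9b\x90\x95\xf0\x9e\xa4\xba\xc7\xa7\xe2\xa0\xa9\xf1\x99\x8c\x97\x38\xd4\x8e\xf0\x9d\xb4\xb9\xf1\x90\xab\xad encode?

12

Byte at offset 0: 0xE2 = 11100010 → 3-byte char (#1). Advance 3.
Byte at offset 3: 0xF3 = 11110011 → 4-byte char (#2). Advance 4.
Byte at offset 7: 0xCA = 11001010 → 2-byte char (#3). Advance 2.
Byte at offset 9: 0xF0 = 11110000 → 4-byte char (#4). Advance 4.
Byte at offset 13: 0xF0 = 11110000 → 4-byte char (#5). Advance 4.
Byte at offset 17: 0xC7 = 11000111 → 2-byte char (#6). Advance 2.
Byte at offset 19: 0xE2 = 11100010 → 3-byte char (#7). Advance 3.
Byte at offset 22: 0xF1 = 11110001 → 4-byte char (#8). Advance 4.
Byte at offset 26: 0x38 = 00111000 → 1-byte char (#9). Advance 1.
Byte at offset 27: 0xD4 = 11010100 → 2-byte char (#10). Advance 2.
Byte at offset 29: 0xF0 = 11110000 → 4-byte char (#11). Advance 4.
Byte at offset 33: 0xF1 = 11110001 → 4-byte char (#12). Advance 4.
Reached end at offset 37 after 12 code points.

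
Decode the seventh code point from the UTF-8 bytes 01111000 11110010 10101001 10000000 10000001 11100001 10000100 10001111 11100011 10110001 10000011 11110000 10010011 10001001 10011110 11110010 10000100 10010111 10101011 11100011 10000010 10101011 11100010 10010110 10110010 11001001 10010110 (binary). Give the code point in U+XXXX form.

U+30AB

Offset 0: leading byte 0x78 = 01111000 → 1-byte char #1 = 78.
Offset 1: leading byte 0xF2 = 11110010 → 4-byte char #2 = F2 A9 80 81.
Offset 5: leading byte 0xE1 = 11100001 → 3-byte char #3 = E1 84 8F.
Offset 8: leading byte 0xE3 = 11100011 → 3-byte char #4 = E3 B1 83.
Offset 11: leading byte 0xF0 = 11110000 → 4-byte char #5 = F0 93 89 9E.
Offset 15: leading byte 0xF2 = 11110010 → 4-byte char #6 = F2 84 97 AB.
Offset 19: leading byte 0xE3 = 11100011 → 3-byte char #7 = E3 82 AB.
Leading byte 0xE3 = 11100011 matches 1110xxxx → 3-byte sequence.
Byte 1: 0xE3 = 11100011, payload 0011 (4 bits).
Byte 2: 0x82 = 10000010 (10xxxxxx ✓), payload 000010.
Byte 3: 0xAB = 10101011 (10xxxxxx ✓), payload 101011.
Concatenate: 0011000010101011 = 0x30AB (16 bits → U+30AB).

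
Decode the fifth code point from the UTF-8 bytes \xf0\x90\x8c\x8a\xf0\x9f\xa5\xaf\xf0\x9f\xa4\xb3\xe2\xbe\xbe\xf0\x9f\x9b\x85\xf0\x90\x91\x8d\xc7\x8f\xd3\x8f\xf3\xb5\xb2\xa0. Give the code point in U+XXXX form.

U+1F6C5

Offset 0: leading byte 0xF0 = 11110000 → 4-byte char #1 = F0 90 8C 8A.
Offset 4: leading byte 0xF0 = 11110000 → 4-byte char #2 = F0 9F A5 AF.
Offset 8: leading byte 0xF0 = 11110000 → 4-byte char #3 = F0 9F A4 B3.
Offset 12: leading byte 0xE2 = 11100010 → 3-byte char #4 = E2 BE BE.
Offset 15: leading byte 0xF0 = 11110000 → 4-byte char #5 = F0 9F 9B 85.
Leading byte 0xF0 = 11110000 matches 11110xxx → 4-byte sequence.
Byte 1: 0xF0 = 11110000, payload 000 (3 bits).
Byte 2: 0x9F = 10011111 (10xxxxxx ✓), payload 011111.
Byte 3: 0x9B = 10011011 (10xxxxxx ✓), payload 011011.
Byte 4: 0x85 = 10000101 (10xxxxxx ✓), payload 000101.
Concatenate: 000011111011011000101 = 0x1F6C5 (21 bits → U+1F6C5).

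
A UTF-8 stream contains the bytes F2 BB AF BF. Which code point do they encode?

Leading byte 0xF2 = 11110010 matches 11110xxx → 4-byte sequence.
Byte 1: 0xF2 = 11110010, payload 010 (3 bits).
Byte 2: 0xBB = 10111011 (10xxxxxx ✓), payload 111011.
Byte 3: 0xAF = 10101111 (10xxxxxx ✓), payload 101111.
Byte 4: 0xBF = 10111111 (10xxxxxx ✓), payload 111111.
Concatenate: 010111011101111111111 = 0xBBBFF (21 bits → U+BBBFF).

U+BBBFF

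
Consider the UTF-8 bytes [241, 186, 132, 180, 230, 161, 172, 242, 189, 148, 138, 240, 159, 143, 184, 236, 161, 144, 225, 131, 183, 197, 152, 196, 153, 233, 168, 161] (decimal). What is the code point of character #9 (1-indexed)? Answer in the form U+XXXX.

Offset 0: leading byte 0xF1 = 11110001 → 4-byte char #1 = F1 BA 84 B4.
Offset 4: leading byte 0xE6 = 11100110 → 3-byte char #2 = E6 A1 AC.
Offset 7: leading byte 0xF2 = 11110010 → 4-byte char #3 = F2 BD 94 8A.
Offset 11: leading byte 0xF0 = 11110000 → 4-byte char #4 = F0 9F 8F B8.
Offset 15: leading byte 0xEC = 11101100 → 3-byte char #5 = EC A1 90.
Offset 18: leading byte 0xE1 = 11100001 → 3-byte char #6 = E1 83 B7.
Offset 21: leading byte 0xC5 = 11000101 → 2-byte char #7 = C5 98.
Offset 23: leading byte 0xC4 = 11000100 → 2-byte char #8 = C4 99.
Offset 25: leading byte 0xE9 = 11101001 → 3-byte char #9 = E9 A8 A1.
Leading byte 0xE9 = 11101001 matches 1110xxxx → 3-byte sequence.
Byte 1: 0xE9 = 11101001, payload 1001 (4 bits).
Byte 2: 0xA8 = 10101000 (10xxxxxx ✓), payload 101000.
Byte 3: 0xA1 = 10100001 (10xxxxxx ✓), payload 100001.
Concatenate: 1001101000100001 = 0x9A21 (16 bits → U+9A21).

U+9A21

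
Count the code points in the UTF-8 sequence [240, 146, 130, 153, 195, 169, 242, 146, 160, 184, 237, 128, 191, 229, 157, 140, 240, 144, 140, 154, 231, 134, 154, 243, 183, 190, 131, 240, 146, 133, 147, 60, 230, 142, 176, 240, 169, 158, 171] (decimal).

12

Byte at offset 0: 0xF0 = 11110000 → 4-byte char (#1). Advance 4.
Byte at offset 4: 0xC3 = 11000011 → 2-byte char (#2). Advance 2.
Byte at offset 6: 0xF2 = 11110010 → 4-byte char (#3). Advance 4.
Byte at offset 10: 0xED = 11101101 → 3-byte char (#4). Advance 3.
Byte at offset 13: 0xE5 = 11100101 → 3-byte char (#5). Advance 3.
Byte at offset 16: 0xF0 = 11110000 → 4-byte char (#6). Advance 4.
Byte at offset 20: 0xE7 = 11100111 → 3-byte char (#7). Advance 3.
Byte at offset 23: 0xF3 = 11110011 → 4-byte char (#8). Advance 4.
Byte at offset 27: 0xF0 = 11110000 → 4-byte char (#9). Advance 4.
Byte at offset 31: 0x3C = 00111100 → 1-byte char (#10). Advance 1.
Byte at offset 32: 0xE6 = 11100110 → 3-byte char (#11). Advance 3.
Byte at offset 35: 0xF0 = 11110000 → 4-byte char (#12). Advance 4.
Reached end at offset 39 after 12 code points.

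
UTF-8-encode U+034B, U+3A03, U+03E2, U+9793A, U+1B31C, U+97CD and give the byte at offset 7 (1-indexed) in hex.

0xA2

1-indexed offset 7 is 0-indexed offset 6.
U+034B → 2-byte form CD 8B at offsets 0–1.
U+3A03 → 3-byte form E3 A8 83 at offsets 2–4.
U+03E2 → 2-byte form CF A2 at offsets 5–6.
Offset 6 falls in char 3's range; it's byte 2 of CF A2 = 0xA2.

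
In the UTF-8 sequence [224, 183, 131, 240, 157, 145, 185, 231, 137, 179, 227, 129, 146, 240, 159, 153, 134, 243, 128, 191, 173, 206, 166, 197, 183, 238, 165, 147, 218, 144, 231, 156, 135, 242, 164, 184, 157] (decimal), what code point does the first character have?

Offset 0: leading byte 0xE0 = 11100000 → 3-byte char #1 = E0 B7 83.
Leading byte 0xE0 = 11100000 matches 1110xxxx → 3-byte sequence.
Byte 1: 0xE0 = 11100000, payload 0000 (4 bits).
Byte 2: 0xB7 = 10110111 (10xxxxxx ✓), payload 110111.
Byte 3: 0x83 = 10000011 (10xxxxxx ✓), payload 000011.
Concatenate: 0000110111000011 = 0xDC3 (16 bits → U+0DC3).

U+0DC3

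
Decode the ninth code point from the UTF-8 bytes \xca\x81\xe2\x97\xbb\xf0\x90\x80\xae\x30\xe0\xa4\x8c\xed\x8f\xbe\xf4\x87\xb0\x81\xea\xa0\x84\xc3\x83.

Offset 0: leading byte 0xCA = 11001010 → 2-byte char #1 = CA 81.
Offset 2: leading byte 0xE2 = 11100010 → 3-byte char #2 = E2 97 BB.
Offset 5: leading byte 0xF0 = 11110000 → 4-byte char #3 = F0 90 80 AE.
Offset 9: leading byte 0x30 = 00110000 → 1-byte char #4 = 30.
Offset 10: leading byte 0xE0 = 11100000 → 3-byte char #5 = E0 A4 8C.
Offset 13: leading byte 0xED = 11101101 → 3-byte char #6 = ED 8F BE.
Offset 16: leading byte 0xF4 = 11110100 → 4-byte char #7 = F4 87 B0 81.
Offset 20: leading byte 0xEA = 11101010 → 3-byte char #8 = EA A0 84.
Offset 23: leading byte 0xC3 = 11000011 → 2-byte char #9 = C3 83.
Leading byte 0xC3 = 11000011 matches 110xxxxx → 2-byte sequence.
Byte 1: 0xC3 = 11000011, payload 00011 (5 bits).
Byte 2: 0x83 = 10000011 (10xxxxxx ✓), payload 000011.
Concatenate: 00011000011 = 0xC3 (11 bits → U+00C3).

U+00C3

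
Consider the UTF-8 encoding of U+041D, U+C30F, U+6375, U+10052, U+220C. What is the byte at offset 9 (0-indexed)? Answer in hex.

U+041D → 2-byte form D0 9D at offsets 0–1.
U+C30F → 3-byte form EC 8C 8F at offsets 2–4.
U+6375 → 3-byte form E6 8D B5 at offsets 5–7.
U+10052 → 4-byte form F0 90 81 92 at offsets 8–11.
Offset 9 falls in char 4's range; it's byte 2 of F0 90 81 92 = 0x90.

0x90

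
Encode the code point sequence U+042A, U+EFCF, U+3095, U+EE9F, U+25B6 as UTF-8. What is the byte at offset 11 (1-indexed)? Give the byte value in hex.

0x9F

1-indexed offset 11 is 0-indexed offset 10.
U+042A → 2-byte form D0 AA at offsets 0–1.
U+EFCF → 3-byte form EE BF 8F at offsets 2–4.
U+3095 → 3-byte form E3 82 95 at offsets 5–7.
U+EE9F → 3-byte form EE BA 9F at offsets 8–10.
Offset 10 falls in char 4's range; it's byte 3 of EE BA 9F = 0x9F.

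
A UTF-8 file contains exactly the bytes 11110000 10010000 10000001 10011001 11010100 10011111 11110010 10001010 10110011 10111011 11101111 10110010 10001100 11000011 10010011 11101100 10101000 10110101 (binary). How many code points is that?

6

Byte at offset 0: 0xF0 = 11110000 → 4-byte char (#1). Advance 4.
Byte at offset 4: 0xD4 = 11010100 → 2-byte char (#2). Advance 2.
Byte at offset 6: 0xF2 = 11110010 → 4-byte char (#3). Advance 4.
Byte at offset 10: 0xEF = 11101111 → 3-byte char (#4). Advance 3.
Byte at offset 13: 0xC3 = 11000011 → 2-byte char (#5). Advance 2.
Byte at offset 15: 0xEC = 11101100 → 3-byte char (#6). Advance 3.
Reached end at offset 18 after 6 code points.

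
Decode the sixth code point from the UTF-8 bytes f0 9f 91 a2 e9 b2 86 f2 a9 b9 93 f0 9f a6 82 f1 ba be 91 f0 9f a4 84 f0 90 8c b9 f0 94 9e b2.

Offset 0: leading byte 0xF0 = 11110000 → 4-byte char #1 = F0 9F 91 A2.
Offset 4: leading byte 0xE9 = 11101001 → 3-byte char #2 = E9 B2 86.
Offset 7: leading byte 0xF2 = 11110010 → 4-byte char #3 = F2 A9 B9 93.
Offset 11: leading byte 0xF0 = 11110000 → 4-byte char #4 = F0 9F A6 82.
Offset 15: leading byte 0xF1 = 11110001 → 4-byte char #5 = F1 BA BE 91.
Offset 19: leading byte 0xF0 = 11110000 → 4-byte char #6 = F0 9F A4 84.
Leading byte 0xF0 = 11110000 matches 11110xxx → 4-byte sequence.
Byte 1: 0xF0 = 11110000, payload 000 (3 bits).
Byte 2: 0x9F = 10011111 (10xxxxxx ✓), payload 011111.
Byte 3: 0xA4 = 10100100 (10xxxxxx ✓), payload 100100.
Byte 4: 0x84 = 10000100 (10xxxxxx ✓), payload 000100.
Concatenate: 000011111100100000100 = 0x1F904 (21 bits → U+1F904).

U+1F904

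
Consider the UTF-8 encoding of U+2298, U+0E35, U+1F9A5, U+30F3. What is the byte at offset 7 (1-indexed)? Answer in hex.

0xF0

1-indexed offset 7 is 0-indexed offset 6.
U+2298 → 3-byte form E2 8A 98 at offsets 0–2.
U+0E35 → 3-byte form E0 B8 B5 at offsets 3–5.
U+1F9A5 → 4-byte form F0 9F A6 A5 at offsets 6–9.
Offset 6 falls in char 3's range; it's byte 1 of F0 9F A6 A5 = 0xF0.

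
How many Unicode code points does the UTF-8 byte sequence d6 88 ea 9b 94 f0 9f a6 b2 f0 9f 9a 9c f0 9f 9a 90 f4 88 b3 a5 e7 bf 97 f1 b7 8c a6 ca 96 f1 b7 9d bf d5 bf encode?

Byte at offset 0: 0xD6 = 11010110 → 2-byte char (#1). Advance 2.
Byte at offset 2: 0xEA = 11101010 → 3-byte char (#2). Advance 3.
Byte at offset 5: 0xF0 = 11110000 → 4-byte char (#3). Advance 4.
Byte at offset 9: 0xF0 = 11110000 → 4-byte char (#4). Advance 4.
Byte at offset 13: 0xF0 = 11110000 → 4-byte char (#5). Advance 4.
Byte at offset 17: 0xF4 = 11110100 → 4-byte char (#6). Advance 4.
Byte at offset 21: 0xE7 = 11100111 → 3-byte char (#7). Advance 3.
Byte at offset 24: 0xF1 = 11110001 → 4-byte char (#8). Advance 4.
Byte at offset 28: 0xCA = 11001010 → 2-byte char (#9). Advance 2.
Byte at offset 30: 0xF1 = 11110001 → 4-byte char (#10). Advance 4.
Byte at offset 34: 0xD5 = 11010101 → 2-byte char (#11). Advance 2.
Reached end at offset 36 after 11 code points.

11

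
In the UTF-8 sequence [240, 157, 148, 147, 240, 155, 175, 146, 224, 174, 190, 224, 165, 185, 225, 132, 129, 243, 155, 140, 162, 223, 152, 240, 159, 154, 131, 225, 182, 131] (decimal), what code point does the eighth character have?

Offset 0: leading byte 0xF0 = 11110000 → 4-byte char #1 = F0 9D 94 93.
Offset 4: leading byte 0xF0 = 11110000 → 4-byte char #2 = F0 9B AF 92.
Offset 8: leading byte 0xE0 = 11100000 → 3-byte char #3 = E0 AE BE.
Offset 11: leading byte 0xE0 = 11100000 → 3-byte char #4 = E0 A5 B9.
Offset 14: leading byte 0xE1 = 11100001 → 3-byte char #5 = E1 84 81.
Offset 17: leading byte 0xF3 = 11110011 → 4-byte char #6 = F3 9B 8C A2.
Offset 21: leading byte 0xDF = 11011111 → 2-byte char #7 = DF 98.
Offset 23: leading byte 0xF0 = 11110000 → 4-byte char #8 = F0 9F 9A 83.
Leading byte 0xF0 = 11110000 matches 11110xxx → 4-byte sequence.
Byte 1: 0xF0 = 11110000, payload 000 (3 bits).
Byte 2: 0x9F = 10011111 (10xxxxxx ✓), payload 011111.
Byte 3: 0x9A = 10011010 (10xxxxxx ✓), payload 011010.
Byte 4: 0x83 = 10000011 (10xxxxxx ✓), payload 000011.
Concatenate: 000011111011010000011 = 0x1F683 (21 bits → U+1F683).

U+1F683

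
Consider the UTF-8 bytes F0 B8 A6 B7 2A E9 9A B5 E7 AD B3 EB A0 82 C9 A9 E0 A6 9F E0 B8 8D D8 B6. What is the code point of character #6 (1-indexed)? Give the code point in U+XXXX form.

U+0269

Offset 0: leading byte 0xF0 = 11110000 → 4-byte char #1 = F0 B8 A6 B7.
Offset 4: leading byte 0x2A = 00101010 → 1-byte char #2 = 2A.
Offset 5: leading byte 0xE9 = 11101001 → 3-byte char #3 = E9 9A B5.
Offset 8: leading byte 0xE7 = 11100111 → 3-byte char #4 = E7 AD B3.
Offset 11: leading byte 0xEB = 11101011 → 3-byte char #5 = EB A0 82.
Offset 14: leading byte 0xC9 = 11001001 → 2-byte char #6 = C9 A9.
Leading byte 0xC9 = 11001001 matches 110xxxxx → 2-byte sequence.
Byte 1: 0xC9 = 11001001, payload 01001 (5 bits).
Byte 2: 0xA9 = 10101001 (10xxxxxx ✓), payload 101001.
Concatenate: 01001101001 = 0x269 (11 bits → U+0269).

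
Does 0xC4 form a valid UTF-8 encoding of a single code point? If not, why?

invalid (sequence truncated)

Leading byte 0xC4 = 11000100 → 2-byte form, but only 1 byte is present.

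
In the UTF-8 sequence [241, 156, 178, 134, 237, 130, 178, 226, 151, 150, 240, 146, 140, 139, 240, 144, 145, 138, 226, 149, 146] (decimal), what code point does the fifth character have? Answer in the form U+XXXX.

U+1044A

Offset 0: leading byte 0xF1 = 11110001 → 4-byte char #1 = F1 9C B2 86.
Offset 4: leading byte 0xED = 11101101 → 3-byte char #2 = ED 82 B2.
Offset 7: leading byte 0xE2 = 11100010 → 3-byte char #3 = E2 97 96.
Offset 10: leading byte 0xF0 = 11110000 → 4-byte char #4 = F0 92 8C 8B.
Offset 14: leading byte 0xF0 = 11110000 → 4-byte char #5 = F0 90 91 8A.
Leading byte 0xF0 = 11110000 matches 11110xxx → 4-byte sequence.
Byte 1: 0xF0 = 11110000, payload 000 (3 bits).
Byte 2: 0x90 = 10010000 (10xxxxxx ✓), payload 010000.
Byte 3: 0x91 = 10010001 (10xxxxxx ✓), payload 010001.
Byte 4: 0x8A = 10001010 (10xxxxxx ✓), payload 001010.
Concatenate: 000010000010001001010 = 0x1044A (21 bits → U+1044A).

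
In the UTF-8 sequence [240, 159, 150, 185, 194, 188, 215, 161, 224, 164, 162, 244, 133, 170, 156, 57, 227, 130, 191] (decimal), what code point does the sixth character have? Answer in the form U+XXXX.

U+0039

Offset 0: leading byte 0xF0 = 11110000 → 4-byte char #1 = F0 9F 96 B9.
Offset 4: leading byte 0xC2 = 11000010 → 2-byte char #2 = C2 BC.
Offset 6: leading byte 0xD7 = 11010111 → 2-byte char #3 = D7 A1.
Offset 8: leading byte 0xE0 = 11100000 → 3-byte char #4 = E0 A4 A2.
Offset 11: leading byte 0xF4 = 11110100 → 4-byte char #5 = F4 85 AA 9C.
Offset 15: leading byte 0x39 = 00111001 → 1-byte char #6 = 39.
Leading byte 0x39 = 00111001 matches 0xxxxxxx → 1-byte sequence.
Byte 1: 0x39 = 00111001, payload 0111001 (7 bits).
Concatenate: 0111001 = 0x39 (7 bits → U+0039).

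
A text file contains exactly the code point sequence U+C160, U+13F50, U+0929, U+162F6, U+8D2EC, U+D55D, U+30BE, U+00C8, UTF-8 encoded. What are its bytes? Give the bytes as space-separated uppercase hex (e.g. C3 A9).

EC 85 A0 F0 93 BD 90 E0 A4 A9 F0 96 8B B6 F2 8D 8B AC ED 95 9D E3 82 BE C3 88

U+C160: 3-byte form → EC 85 A0.
U+13F50: 4-byte form → F0 93 BD 90.
U+0929: 3-byte form → E0 A4 A9.
U+162F6: 4-byte form → F0 96 8B B6.
U+8D2EC: 4-byte form → F2 8D 8B AC.
U+D55D: 3-byte form → ED 95 9D.
U+30BE: 3-byte form → E3 82 BE.
U+00C8: 2-byte form → C3 88.
Concatenated (26 bytes): EC 85 A0 F0 93 BD 90 E0 A4 A9 F0 96 8B B6 F2 8D 8B AC ED 95 9D E3 82 BE C3 88.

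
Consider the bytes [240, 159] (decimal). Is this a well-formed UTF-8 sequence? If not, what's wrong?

Leading byte 0xF0 = 11110000 → 4-byte form, but only 2 bytes are present.

invalid (sequence truncated)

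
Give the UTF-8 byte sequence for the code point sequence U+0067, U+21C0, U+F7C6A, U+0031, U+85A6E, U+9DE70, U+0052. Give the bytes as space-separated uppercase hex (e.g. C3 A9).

67 E2 87 80 F3 B7 B1 AA 31 F2 85 A9 AE F2 9D B9 B0 52

U+0067: 1-byte form → 67.
U+21C0: 3-byte form → E2 87 80.
U+F7C6A: 4-byte form → F3 B7 B1 AA.
U+0031: 1-byte form → 31.
U+85A6E: 4-byte form → F2 85 A9 AE.
U+9DE70: 4-byte form → F2 9D B9 B0.
U+0052: 1-byte form → 52.
Concatenated (18 bytes): 67 E2 87 80 F3 B7 B1 AA 31 F2 85 A9 AE F2 9D B9 B0 52.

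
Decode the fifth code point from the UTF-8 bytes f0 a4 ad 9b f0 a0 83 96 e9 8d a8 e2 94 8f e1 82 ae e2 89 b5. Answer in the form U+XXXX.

Offset 0: leading byte 0xF0 = 11110000 → 4-byte char #1 = F0 A4 AD 9B.
Offset 4: leading byte 0xF0 = 11110000 → 4-byte char #2 = F0 A0 83 96.
Offset 8: leading byte 0xE9 = 11101001 → 3-byte char #3 = E9 8D A8.
Offset 11: leading byte 0xE2 = 11100010 → 3-byte char #4 = E2 94 8F.
Offset 14: leading byte 0xE1 = 11100001 → 3-byte char #5 = E1 82 AE.
Leading byte 0xE1 = 11100001 matches 1110xxxx → 3-byte sequence.
Byte 1: 0xE1 = 11100001, payload 0001 (4 bits).
Byte 2: 0x82 = 10000010 (10xxxxxx ✓), payload 000010.
Byte 3: 0xAE = 10101110 (10xxxxxx ✓), payload 101110.
Concatenate: 0001000010101110 = 0x10AE (16 bits → U+10AE).

U+10AE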